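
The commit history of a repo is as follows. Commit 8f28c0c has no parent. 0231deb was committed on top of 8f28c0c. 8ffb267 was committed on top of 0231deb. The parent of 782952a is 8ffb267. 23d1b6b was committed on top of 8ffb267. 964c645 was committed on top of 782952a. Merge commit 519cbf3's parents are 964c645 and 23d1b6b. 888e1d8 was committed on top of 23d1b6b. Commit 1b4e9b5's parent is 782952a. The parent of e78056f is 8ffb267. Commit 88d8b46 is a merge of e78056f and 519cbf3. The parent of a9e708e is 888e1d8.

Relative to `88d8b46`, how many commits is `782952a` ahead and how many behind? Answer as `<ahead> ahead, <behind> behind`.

Reachable from 782952a: {0231deb, 782952a, 8f28c0c, 8ffb267}.
Reachable from 88d8b46: {0231deb, 23d1b6b, 519cbf3, 782952a, 88d8b46, 8f28c0c, 8ffb267, 964c645, e78056f}.
Only in 782952a's history (ahead): {} — 0.
Only in 88d8b46's history (behind): {23d1b6b, 519cbf3, 88d8b46, 964c645, e78056f} — 5.

0 ahead, 5 behind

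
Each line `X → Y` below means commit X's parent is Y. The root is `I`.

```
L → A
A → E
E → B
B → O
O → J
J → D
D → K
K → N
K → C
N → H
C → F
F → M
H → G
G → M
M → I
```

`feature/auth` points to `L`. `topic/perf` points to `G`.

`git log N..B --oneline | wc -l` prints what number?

7

Reachable from B: {B, C, D, F, G, H, I, J, K, M, N, O}.
Reachable from N: {G, H, I, M, N}.
In B's history but not N's: {B, C, D, F, J, K, O} — 7 commits.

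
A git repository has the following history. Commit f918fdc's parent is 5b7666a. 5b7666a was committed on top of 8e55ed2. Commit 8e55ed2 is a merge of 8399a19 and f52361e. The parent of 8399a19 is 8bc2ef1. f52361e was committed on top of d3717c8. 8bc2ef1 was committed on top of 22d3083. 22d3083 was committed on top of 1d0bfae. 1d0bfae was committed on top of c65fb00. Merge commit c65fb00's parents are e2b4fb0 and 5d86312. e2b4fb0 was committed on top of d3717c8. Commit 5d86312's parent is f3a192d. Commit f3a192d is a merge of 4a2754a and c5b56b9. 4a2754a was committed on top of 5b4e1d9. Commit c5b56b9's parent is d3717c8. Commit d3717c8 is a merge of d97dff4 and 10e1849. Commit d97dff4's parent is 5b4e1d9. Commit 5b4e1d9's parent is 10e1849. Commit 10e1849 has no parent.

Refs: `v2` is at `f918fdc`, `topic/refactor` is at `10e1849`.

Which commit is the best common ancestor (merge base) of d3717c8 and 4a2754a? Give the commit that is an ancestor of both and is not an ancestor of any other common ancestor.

5b4e1d9

Ancestors of d3717c8: {10e1849, 5b4e1d9, d3717c8, d97dff4}.
Ancestors of 4a2754a: {10e1849, 4a2754a, 5b4e1d9}.
Common ancestors: {10e1849, 5b4e1d9}.
Among these, 5b4e1d9 is not an ancestor of any other common ancestor — it is the merge base.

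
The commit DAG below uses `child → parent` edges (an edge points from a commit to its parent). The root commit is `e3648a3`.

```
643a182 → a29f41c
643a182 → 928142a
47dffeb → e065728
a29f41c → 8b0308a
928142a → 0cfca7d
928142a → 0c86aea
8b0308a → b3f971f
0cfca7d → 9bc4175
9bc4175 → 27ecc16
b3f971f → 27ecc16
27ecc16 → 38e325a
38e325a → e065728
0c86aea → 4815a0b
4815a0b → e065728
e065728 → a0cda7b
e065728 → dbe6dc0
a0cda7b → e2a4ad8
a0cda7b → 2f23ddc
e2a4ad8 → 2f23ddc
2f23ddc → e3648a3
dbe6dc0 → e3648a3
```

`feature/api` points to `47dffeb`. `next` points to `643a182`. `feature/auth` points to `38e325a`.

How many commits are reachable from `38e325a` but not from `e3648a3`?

Reachable from 38e325a: {2f23ddc, 38e325a, a0cda7b, dbe6dc0, e065728, e2a4ad8, e3648a3}.
Reachable from e3648a3: {e3648a3}.
In 38e325a's history but not e3648a3's: {2f23ddc, 38e325a, a0cda7b, dbe6dc0, e065728, e2a4ad8} — 6 commits.

6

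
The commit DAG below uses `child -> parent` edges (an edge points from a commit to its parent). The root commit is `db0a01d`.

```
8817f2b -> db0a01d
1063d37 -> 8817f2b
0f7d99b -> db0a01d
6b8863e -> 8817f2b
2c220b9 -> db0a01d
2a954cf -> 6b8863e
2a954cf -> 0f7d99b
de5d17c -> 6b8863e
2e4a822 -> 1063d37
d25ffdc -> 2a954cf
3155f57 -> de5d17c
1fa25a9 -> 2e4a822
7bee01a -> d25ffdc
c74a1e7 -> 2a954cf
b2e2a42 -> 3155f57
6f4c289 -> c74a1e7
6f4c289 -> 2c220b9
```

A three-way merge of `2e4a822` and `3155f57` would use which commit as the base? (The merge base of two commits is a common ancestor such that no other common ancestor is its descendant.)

Ancestors of 2e4a822: {1063d37, 2e4a822, 8817f2b, db0a01d}.
Ancestors of 3155f57: {3155f57, 6b8863e, 8817f2b, db0a01d, de5d17c}.
Common ancestors: {8817f2b, db0a01d}.
Among these, 8817f2b is not an ancestor of any other common ancestor — it is the merge base.

8817f2b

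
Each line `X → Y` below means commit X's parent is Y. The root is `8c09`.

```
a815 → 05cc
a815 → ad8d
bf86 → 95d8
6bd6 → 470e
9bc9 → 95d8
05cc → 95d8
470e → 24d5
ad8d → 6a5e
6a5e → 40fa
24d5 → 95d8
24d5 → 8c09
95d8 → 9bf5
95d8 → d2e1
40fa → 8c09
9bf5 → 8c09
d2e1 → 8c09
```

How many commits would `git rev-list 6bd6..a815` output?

5

Reachable from a815: {05cc, 40fa, 6a5e, 8c09, 95d8, 9bf5, a815, ad8d, d2e1}.
Reachable from 6bd6: {24d5, 470e, 6bd6, 8c09, 95d8, 9bf5, d2e1}.
In a815's history but not 6bd6's: {05cc, 40fa, 6a5e, a815, ad8d} — 5 commits.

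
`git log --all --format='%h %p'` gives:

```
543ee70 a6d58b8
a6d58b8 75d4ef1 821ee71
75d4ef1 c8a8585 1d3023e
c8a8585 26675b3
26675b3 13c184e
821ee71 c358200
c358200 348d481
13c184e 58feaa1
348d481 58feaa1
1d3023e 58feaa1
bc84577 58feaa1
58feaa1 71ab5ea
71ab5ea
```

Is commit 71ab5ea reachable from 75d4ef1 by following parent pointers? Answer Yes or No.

Yes

Ancestors of 75d4ef1 (commits reachable by following parents): {13c184e, 1d3023e, 26675b3, 58feaa1, 71ab5ea, 75d4ef1, c8a8585}.
71ab5ea is in that set, so it is an ancestor of 75d4ef1.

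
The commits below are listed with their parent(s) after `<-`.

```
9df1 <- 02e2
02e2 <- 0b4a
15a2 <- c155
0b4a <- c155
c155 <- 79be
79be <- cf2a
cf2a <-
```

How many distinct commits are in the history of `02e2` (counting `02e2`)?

5

Walking parent pointers from 02e2: reachable set = {02e2, 0b4a, 79be, c155, cf2a}.
That is 5 commits.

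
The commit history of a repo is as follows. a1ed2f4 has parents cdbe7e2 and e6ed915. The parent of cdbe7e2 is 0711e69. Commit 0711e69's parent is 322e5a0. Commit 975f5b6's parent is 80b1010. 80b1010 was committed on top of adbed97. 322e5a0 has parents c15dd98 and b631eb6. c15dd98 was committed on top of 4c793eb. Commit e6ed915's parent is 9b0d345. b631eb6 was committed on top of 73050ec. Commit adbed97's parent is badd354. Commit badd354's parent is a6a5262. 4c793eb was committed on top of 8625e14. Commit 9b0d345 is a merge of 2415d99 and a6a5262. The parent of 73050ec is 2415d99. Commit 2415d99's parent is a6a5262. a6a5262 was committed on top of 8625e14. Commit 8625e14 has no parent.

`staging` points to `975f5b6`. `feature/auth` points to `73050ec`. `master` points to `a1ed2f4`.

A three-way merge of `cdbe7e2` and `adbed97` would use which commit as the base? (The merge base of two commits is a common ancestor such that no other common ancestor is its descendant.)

Ancestors of cdbe7e2: {0711e69, 2415d99, 322e5a0, 4c793eb, 73050ec, 8625e14, a6a5262, b631eb6, c15dd98, cdbe7e2}.
Ancestors of adbed97: {8625e14, a6a5262, adbed97, badd354}.
Common ancestors: {8625e14, a6a5262}.
Among these, a6a5262 is not an ancestor of any other common ancestor — it is the merge base.

a6a5262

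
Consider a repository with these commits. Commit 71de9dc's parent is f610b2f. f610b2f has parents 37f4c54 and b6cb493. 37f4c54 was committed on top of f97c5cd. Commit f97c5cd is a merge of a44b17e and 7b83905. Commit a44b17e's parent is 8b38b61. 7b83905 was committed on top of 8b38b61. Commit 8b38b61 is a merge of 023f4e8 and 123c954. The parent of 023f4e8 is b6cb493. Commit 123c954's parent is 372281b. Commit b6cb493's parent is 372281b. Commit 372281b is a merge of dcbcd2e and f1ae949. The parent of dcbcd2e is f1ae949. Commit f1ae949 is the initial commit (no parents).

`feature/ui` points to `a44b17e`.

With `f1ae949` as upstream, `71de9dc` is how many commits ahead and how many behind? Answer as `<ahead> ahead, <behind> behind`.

12 ahead, 0 behind

Reachable from 71de9dc: {023f4e8, 123c954, 372281b, 37f4c54, 71de9dc, 7b83905, 8b38b61, a44b17e, b6cb493, dcbcd2e, f1ae949, f610b2f, f97c5cd}.
Reachable from f1ae949: {f1ae949}.
Only in 71de9dc's history (ahead): {023f4e8, 123c954, 372281b, 37f4c54, 71de9dc, 7b83905, 8b38b61, a44b17e, b6cb493, dcbcd2e, f610b2f, f97c5cd} — 12.
Only in f1ae949's history (behind): {} — 0.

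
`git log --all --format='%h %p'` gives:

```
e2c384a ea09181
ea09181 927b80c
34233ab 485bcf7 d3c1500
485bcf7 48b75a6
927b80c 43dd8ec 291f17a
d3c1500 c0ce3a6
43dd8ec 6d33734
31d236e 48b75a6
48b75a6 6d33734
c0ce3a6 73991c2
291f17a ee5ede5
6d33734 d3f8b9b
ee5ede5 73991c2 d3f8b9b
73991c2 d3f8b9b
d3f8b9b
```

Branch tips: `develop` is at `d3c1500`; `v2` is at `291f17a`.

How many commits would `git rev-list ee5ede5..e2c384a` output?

6

Reachable from e2c384a: {291f17a, 43dd8ec, 6d33734, 73991c2, 927b80c, d3f8b9b, e2c384a, ea09181, ee5ede5}.
Reachable from ee5ede5: {73991c2, d3f8b9b, ee5ede5}.
In e2c384a's history but not ee5ede5's: {291f17a, 43dd8ec, 6d33734, 927b80c, e2c384a, ea09181} — 6 commits.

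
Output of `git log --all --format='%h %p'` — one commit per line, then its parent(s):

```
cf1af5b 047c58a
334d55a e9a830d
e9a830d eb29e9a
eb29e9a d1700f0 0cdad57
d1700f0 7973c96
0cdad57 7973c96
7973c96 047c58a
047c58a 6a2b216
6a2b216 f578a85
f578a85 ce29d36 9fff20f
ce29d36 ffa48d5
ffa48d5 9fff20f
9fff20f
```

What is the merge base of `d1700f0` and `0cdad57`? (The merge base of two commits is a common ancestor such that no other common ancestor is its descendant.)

7973c96

Ancestors of d1700f0: {047c58a, 6a2b216, 7973c96, 9fff20f, ce29d36, d1700f0, f578a85, ffa48d5}.
Ancestors of 0cdad57: {047c58a, 0cdad57, 6a2b216, 7973c96, 9fff20f, ce29d36, f578a85, ffa48d5}.
Common ancestors: {047c58a, 6a2b216, 7973c96, 9fff20f, ce29d36, f578a85, ffa48d5}.
Among these, 7973c96 is not an ancestor of any other common ancestor — it is the merge base.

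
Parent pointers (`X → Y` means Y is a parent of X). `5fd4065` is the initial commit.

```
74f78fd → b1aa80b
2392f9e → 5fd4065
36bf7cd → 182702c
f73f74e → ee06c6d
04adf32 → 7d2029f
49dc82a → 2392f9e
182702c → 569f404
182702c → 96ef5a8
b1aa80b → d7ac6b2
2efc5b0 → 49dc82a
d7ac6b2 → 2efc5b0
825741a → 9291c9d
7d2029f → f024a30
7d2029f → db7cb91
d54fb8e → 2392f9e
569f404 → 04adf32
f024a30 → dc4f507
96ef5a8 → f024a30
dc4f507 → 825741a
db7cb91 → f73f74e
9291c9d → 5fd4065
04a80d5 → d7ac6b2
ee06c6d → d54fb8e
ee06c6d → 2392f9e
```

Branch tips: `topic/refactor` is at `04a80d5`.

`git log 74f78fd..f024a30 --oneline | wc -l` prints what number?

Reachable from f024a30: {5fd4065, 825741a, 9291c9d, dc4f507, f024a30}.
Reachable from 74f78fd: {2392f9e, 2efc5b0, 49dc82a, 5fd4065, 74f78fd, b1aa80b, d7ac6b2}.
In f024a30's history but not 74f78fd's: {825741a, 9291c9d, dc4f507, f024a30} — 4 commits.

4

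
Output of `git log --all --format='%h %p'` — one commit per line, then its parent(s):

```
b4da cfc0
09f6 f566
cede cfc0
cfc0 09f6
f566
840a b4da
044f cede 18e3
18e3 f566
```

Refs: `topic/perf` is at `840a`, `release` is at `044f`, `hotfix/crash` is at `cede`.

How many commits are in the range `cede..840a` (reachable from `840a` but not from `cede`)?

2

Reachable from 840a: {09f6, 840a, b4da, cfc0, f566}.
Reachable from cede: {09f6, cede, cfc0, f566}.
In 840a's history but not cede's: {840a, b4da} — 2 commits.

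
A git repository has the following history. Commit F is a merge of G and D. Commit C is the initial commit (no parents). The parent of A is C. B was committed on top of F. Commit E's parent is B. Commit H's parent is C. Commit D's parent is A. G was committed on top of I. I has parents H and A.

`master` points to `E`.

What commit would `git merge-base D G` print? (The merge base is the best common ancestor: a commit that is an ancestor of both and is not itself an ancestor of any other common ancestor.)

Ancestors of D: {A, C, D}.
Ancestors of G: {A, C, G, H, I}.
Common ancestors: {A, C}.
Among these, A is not an ancestor of any other common ancestor — it is the merge base.

A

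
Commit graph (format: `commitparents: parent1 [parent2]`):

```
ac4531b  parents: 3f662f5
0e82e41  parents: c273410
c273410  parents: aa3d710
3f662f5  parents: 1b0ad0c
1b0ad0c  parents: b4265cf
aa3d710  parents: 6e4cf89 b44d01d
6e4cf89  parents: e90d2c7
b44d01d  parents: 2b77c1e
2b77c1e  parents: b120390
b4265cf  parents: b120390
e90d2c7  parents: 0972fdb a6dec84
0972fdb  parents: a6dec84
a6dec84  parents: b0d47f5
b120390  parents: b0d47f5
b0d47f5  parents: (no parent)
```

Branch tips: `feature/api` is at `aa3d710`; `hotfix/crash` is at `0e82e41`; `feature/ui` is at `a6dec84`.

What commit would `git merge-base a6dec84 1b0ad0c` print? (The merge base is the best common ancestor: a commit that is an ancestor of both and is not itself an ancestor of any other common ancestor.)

b0d47f5

Ancestors of a6dec84: {a6dec84, b0d47f5}.
Ancestors of 1b0ad0c: {1b0ad0c, b0d47f5, b120390, b4265cf}.
Common ancestors: {b0d47f5}.
The only common ancestor is b0d47f5, so it is the merge base.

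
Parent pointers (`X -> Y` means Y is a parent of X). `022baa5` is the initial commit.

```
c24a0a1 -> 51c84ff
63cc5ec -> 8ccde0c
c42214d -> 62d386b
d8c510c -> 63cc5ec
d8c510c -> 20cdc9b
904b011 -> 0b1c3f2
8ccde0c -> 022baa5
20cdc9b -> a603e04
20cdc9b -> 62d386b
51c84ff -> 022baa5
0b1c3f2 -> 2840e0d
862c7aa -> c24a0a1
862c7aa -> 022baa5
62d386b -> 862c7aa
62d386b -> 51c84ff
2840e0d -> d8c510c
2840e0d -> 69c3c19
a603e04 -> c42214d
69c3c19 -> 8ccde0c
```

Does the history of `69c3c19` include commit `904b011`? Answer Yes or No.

No

Ancestors of 69c3c19: {022baa5, 69c3c19, 8ccde0c}.
904b011 is not in that set, so it is not an ancestor of 69c3c19.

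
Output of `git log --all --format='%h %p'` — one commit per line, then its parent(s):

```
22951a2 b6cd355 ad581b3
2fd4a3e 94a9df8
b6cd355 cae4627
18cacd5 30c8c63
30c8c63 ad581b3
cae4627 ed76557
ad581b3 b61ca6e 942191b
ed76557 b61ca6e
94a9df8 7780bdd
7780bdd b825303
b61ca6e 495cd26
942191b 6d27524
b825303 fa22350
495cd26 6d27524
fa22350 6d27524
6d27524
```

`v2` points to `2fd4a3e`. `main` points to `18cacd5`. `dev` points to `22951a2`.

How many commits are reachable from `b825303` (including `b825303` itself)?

3

Walking parent pointers from b825303: reachable set = {6d27524, b825303, fa22350}.
That is 3 commits.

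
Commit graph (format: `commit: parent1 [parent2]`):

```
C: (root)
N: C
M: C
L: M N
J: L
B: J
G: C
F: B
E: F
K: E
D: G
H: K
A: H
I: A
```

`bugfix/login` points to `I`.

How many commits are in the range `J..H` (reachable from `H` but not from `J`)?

Reachable from H: {B, C, E, F, H, J, K, L, M, N}.
Reachable from J: {C, J, L, M, N}.
In H's history but not J's: {B, E, F, H, K} — 5 commits.

5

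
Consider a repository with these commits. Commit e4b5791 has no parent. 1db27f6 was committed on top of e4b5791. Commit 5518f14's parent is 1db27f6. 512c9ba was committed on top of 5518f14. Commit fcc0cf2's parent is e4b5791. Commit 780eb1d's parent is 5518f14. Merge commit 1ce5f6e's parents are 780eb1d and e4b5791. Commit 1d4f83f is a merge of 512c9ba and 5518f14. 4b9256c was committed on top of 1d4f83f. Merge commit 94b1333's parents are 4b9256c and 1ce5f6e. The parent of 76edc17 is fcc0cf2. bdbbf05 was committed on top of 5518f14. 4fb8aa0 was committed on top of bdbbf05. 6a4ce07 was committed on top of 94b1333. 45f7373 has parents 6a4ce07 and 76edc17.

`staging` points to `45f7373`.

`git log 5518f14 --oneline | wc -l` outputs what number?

3

Walking parent pointers from 5518f14: reachable set = {1db27f6, 5518f14, e4b5791}.
That is 3 commits.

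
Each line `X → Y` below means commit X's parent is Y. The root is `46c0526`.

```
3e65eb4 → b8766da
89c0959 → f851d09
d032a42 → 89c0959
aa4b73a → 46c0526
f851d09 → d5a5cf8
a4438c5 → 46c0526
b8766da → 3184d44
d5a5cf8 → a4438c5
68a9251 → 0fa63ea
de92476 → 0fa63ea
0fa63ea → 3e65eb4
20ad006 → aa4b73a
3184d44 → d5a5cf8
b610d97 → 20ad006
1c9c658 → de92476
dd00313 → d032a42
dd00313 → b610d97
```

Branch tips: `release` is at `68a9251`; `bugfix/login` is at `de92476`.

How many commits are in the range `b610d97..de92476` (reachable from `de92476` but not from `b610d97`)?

Reachable from de92476: {0fa63ea, 3184d44, 3e65eb4, 46c0526, a4438c5, b8766da, d5a5cf8, de92476}.
Reachable from b610d97: {20ad006, 46c0526, aa4b73a, b610d97}.
In de92476's history but not b610d97's: {0fa63ea, 3184d44, 3e65eb4, a4438c5, b8766da, d5a5cf8, de92476} — 7 commits.

7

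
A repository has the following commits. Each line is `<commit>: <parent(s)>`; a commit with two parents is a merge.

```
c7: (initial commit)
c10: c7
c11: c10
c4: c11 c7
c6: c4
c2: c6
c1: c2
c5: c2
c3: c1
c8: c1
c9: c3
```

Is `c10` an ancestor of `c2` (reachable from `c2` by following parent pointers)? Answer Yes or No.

Ancestors of c2 (commits reachable by following parents): {c10, c11, c2, c4, c6, c7}.
c10 is in that set, so it is an ancestor of c2.

Yes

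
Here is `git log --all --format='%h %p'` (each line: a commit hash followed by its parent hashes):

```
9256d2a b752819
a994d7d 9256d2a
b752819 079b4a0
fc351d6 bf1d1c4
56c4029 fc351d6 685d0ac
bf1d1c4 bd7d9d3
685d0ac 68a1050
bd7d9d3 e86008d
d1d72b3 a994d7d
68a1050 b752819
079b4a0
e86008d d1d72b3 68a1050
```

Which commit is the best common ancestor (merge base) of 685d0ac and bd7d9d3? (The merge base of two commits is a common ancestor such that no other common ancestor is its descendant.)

68a1050

Ancestors of 685d0ac: {079b4a0, 685d0ac, 68a1050, b752819}.
Ancestors of bd7d9d3: {079b4a0, 68a1050, 9256d2a, a994d7d, b752819, bd7d9d3, d1d72b3, e86008d}.
Common ancestors: {079b4a0, 68a1050, b752819}.
Among these, 68a1050 is not an ancestor of any other common ancestor — it is the merge base.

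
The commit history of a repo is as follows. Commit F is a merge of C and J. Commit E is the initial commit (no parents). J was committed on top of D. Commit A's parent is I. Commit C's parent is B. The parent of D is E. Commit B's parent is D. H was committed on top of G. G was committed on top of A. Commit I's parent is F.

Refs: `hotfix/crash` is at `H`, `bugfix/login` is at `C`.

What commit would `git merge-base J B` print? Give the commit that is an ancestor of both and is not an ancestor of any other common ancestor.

D

Ancestors of J: {D, E, J}.
Ancestors of B: {B, D, E}.
Common ancestors: {D, E}.
Among these, D is not an ancestor of any other common ancestor — it is the merge base.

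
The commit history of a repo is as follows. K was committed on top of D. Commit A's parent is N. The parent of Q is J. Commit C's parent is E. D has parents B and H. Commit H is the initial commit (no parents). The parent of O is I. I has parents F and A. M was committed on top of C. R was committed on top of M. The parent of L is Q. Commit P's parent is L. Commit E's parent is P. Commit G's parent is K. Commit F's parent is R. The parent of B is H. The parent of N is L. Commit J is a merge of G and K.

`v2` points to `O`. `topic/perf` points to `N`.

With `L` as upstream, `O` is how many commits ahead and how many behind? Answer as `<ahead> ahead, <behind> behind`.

Reachable from O: {A, B, C, D, E, F, G, H, I, J, K, L, M, N, O, P, Q, R}.
Reachable from L: {B, D, G, H, J, K, L, Q}.
Only in O's history (ahead): {A, C, E, F, I, M, N, O, P, R} — 10.
Only in L's history (behind): {} — 0.

10 ahead, 0 behind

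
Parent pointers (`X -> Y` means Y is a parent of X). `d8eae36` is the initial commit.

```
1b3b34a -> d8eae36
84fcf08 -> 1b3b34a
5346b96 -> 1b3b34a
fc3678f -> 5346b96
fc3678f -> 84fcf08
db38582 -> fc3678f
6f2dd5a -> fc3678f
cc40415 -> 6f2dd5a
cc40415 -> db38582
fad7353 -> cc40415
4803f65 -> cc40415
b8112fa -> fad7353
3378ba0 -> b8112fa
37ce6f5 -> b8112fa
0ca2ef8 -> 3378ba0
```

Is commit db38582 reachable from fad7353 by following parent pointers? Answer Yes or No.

Yes

Ancestors of fad7353 (commits reachable by following parents): {1b3b34a, 5346b96, 6f2dd5a, 84fcf08, cc40415, d8eae36, db38582, fad7353, fc3678f}.
db38582 is in that set, so it is an ancestor of fad7353.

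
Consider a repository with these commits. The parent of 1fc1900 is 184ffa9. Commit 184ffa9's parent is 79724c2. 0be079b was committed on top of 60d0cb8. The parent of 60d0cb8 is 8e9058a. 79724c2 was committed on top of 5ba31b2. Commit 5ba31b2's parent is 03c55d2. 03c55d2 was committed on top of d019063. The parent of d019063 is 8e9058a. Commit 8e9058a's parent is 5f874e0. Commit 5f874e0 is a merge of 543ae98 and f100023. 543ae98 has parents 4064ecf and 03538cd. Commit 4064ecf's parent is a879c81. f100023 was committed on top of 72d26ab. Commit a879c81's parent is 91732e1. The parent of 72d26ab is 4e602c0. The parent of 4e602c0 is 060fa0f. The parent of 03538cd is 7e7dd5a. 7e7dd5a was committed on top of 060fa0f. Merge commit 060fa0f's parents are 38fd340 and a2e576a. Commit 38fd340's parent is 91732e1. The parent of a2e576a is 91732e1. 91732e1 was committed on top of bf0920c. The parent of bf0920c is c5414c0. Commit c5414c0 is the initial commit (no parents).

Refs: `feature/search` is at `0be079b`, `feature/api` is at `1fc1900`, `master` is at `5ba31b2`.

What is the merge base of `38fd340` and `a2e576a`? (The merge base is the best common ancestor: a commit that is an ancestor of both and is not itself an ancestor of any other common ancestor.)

91732e1

Ancestors of 38fd340: {38fd340, 91732e1, bf0920c, c5414c0}.
Ancestors of a2e576a: {91732e1, a2e576a, bf0920c, c5414c0}.
Common ancestors: {91732e1, bf0920c, c5414c0}.
Among these, 91732e1 is not an ancestor of any other common ancestor — it is the merge base.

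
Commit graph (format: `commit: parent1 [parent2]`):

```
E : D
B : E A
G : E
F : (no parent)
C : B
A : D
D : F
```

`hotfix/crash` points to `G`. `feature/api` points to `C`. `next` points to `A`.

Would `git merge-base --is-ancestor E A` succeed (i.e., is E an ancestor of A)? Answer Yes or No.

No

Ancestors of A: {A, D, F}.
E is not in that set, so it is not an ancestor of A.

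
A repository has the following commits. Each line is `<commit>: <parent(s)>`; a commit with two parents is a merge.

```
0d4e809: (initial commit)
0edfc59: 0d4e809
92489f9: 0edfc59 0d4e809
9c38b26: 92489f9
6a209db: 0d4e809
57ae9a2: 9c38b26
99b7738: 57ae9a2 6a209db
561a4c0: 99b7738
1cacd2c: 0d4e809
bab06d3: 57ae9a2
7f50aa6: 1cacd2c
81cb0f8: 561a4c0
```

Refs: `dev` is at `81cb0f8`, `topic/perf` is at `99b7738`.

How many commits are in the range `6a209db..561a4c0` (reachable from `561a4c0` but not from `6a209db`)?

6

Reachable from 561a4c0: {0d4e809, 0edfc59, 561a4c0, 57ae9a2, 6a209db, 92489f9, 99b7738, 9c38b26}.
Reachable from 6a209db: {0d4e809, 6a209db}.
In 561a4c0's history but not 6a209db's: {0edfc59, 561a4c0, 57ae9a2, 92489f9, 99b7738, 9c38b26} — 6 commits.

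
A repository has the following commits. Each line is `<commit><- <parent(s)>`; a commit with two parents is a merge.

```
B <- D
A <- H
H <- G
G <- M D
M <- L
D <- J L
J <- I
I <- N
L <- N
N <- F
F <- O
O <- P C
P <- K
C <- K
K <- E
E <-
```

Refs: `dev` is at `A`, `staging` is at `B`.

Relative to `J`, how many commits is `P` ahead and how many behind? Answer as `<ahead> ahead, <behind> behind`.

Reachable from P: {E, K, P}.
Reachable from J: {C, E, F, I, J, K, N, O, P}.
Only in P's history (ahead): {} — 0.
Only in J's history (behind): {C, F, I, J, N, O} — 6.

0 ahead, 6 behind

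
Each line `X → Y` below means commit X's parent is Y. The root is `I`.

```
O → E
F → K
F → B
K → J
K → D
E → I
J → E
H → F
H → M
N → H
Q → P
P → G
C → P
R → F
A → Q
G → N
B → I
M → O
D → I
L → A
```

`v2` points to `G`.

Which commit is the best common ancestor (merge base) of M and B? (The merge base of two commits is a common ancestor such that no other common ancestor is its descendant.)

Ancestors of M: {E, I, M, O}.
Ancestors of B: {B, I}.
Common ancestors: {I}.
The only common ancestor is I, so it is the merge base.

I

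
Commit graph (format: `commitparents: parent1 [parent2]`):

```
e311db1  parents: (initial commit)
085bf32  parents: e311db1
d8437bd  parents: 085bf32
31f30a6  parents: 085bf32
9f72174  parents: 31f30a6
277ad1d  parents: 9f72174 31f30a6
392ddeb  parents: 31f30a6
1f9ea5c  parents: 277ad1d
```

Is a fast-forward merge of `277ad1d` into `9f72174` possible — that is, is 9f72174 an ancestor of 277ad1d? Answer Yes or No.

Yes

A fast-forward from 9f72174 to 277ad1d is possible iff 9f72174 is an ancestor of 277ad1d.
Ancestors of 277ad1d: {085bf32, 277ad1d, 31f30a6, 9f72174, e311db1}.
9f72174 is among them, so fast-forward is possible.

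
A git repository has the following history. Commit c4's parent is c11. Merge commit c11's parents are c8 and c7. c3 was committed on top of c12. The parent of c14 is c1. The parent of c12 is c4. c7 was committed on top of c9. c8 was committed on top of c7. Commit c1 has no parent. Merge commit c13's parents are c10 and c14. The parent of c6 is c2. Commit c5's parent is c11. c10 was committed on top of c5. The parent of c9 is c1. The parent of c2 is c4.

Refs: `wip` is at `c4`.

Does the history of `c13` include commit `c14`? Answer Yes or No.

Yes

Ancestors of c13 (commits reachable by following parents): {c1, c10, c11, c13, c14, c5, c7, c8, c9}.
c14 is in that set, so it is an ancestor of c13.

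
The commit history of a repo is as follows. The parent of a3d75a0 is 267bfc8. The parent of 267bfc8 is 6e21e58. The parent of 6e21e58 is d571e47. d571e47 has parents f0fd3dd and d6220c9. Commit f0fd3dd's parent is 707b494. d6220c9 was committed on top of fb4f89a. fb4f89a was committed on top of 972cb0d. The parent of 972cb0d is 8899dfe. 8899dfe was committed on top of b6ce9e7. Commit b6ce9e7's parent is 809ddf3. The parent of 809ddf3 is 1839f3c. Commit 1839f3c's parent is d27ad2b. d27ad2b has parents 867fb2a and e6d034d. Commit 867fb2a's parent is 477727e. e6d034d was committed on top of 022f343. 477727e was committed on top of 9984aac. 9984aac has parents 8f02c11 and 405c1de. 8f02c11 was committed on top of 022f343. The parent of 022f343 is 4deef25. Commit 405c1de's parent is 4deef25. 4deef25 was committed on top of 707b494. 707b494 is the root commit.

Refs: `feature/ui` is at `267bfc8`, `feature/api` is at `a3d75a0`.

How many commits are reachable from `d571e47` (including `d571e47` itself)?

Walking parent pointers from d571e47: reachable set = {022f343, 1839f3c, 405c1de, 477727e, 4deef25, 707b494, 809ddf3, 867fb2a, 8899dfe, 8f02c11, 972cb0d, 9984aac, b6ce9e7, d27ad2b, d571e47, d6220c9, e6d034d, f0fd3dd, fb4f89a}.
That is 19 commits.

19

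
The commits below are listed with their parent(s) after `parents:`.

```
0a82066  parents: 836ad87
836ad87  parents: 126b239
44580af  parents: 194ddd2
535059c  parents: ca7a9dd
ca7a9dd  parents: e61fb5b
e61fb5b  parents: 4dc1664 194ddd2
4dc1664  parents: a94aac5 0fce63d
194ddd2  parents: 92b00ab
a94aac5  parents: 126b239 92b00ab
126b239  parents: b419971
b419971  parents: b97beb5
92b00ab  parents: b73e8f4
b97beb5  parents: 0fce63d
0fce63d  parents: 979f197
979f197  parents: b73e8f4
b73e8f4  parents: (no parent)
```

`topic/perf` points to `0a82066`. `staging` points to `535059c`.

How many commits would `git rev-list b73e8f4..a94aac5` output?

Reachable from a94aac5: {0fce63d, 126b239, 92b00ab, 979f197, a94aac5, b419971, b73e8f4, b97beb5}.
Reachable from b73e8f4: {b73e8f4}.
In a94aac5's history but not b73e8f4's: {0fce63d, 126b239, 92b00ab, 979f197, a94aac5, b419971, b97beb5} — 7 commits.

7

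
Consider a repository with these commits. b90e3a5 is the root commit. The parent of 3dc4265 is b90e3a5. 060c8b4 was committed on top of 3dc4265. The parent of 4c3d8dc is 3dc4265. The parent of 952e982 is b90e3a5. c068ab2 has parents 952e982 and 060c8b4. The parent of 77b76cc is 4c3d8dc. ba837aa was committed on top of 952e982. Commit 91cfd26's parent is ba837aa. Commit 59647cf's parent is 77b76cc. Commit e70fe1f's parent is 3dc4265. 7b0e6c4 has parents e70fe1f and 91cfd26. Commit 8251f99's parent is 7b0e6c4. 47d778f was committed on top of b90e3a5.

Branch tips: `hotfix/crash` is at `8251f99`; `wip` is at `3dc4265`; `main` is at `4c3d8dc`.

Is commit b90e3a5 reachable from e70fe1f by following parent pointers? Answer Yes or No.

Ancestors of e70fe1f (commits reachable by following parents): {3dc4265, b90e3a5, e70fe1f}.
b90e3a5 is in that set, so it is an ancestor of e70fe1f.

Yes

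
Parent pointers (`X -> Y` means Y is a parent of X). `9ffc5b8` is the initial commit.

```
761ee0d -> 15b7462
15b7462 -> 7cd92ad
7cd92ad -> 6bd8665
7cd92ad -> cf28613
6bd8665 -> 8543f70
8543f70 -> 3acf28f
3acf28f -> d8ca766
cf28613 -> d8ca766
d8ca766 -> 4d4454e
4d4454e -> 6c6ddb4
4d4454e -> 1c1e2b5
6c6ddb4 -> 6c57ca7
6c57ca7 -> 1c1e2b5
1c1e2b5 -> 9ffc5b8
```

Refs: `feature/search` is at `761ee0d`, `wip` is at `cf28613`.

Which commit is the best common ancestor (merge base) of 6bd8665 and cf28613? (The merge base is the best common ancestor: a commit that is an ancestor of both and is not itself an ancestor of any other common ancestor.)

Ancestors of 6bd8665: {1c1e2b5, 3acf28f, 4d4454e, 6bd8665, 6c57ca7, 6c6ddb4, 8543f70, 9ffc5b8, d8ca766}.
Ancestors of cf28613: {1c1e2b5, 4d4454e, 6c57ca7, 6c6ddb4, 9ffc5b8, cf28613, d8ca766}.
Common ancestors: {1c1e2b5, 4d4454e, 6c57ca7, 6c6ddb4, 9ffc5b8, d8ca766}.
Among these, d8ca766 is not an ancestor of any other common ancestor — it is the merge base.

d8ca766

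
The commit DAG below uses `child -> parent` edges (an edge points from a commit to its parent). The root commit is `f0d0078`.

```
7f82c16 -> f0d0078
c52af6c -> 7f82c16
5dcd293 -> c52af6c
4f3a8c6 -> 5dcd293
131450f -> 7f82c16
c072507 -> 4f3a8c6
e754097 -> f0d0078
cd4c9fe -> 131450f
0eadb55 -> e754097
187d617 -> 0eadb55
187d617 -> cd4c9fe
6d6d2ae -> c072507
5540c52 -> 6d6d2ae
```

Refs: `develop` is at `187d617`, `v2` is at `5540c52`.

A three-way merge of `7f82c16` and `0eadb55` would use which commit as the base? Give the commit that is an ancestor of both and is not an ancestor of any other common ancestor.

f0d0078

Ancestors of 7f82c16: {7f82c16, f0d0078}.
Ancestors of 0eadb55: {0eadb55, e754097, f0d0078}.
Common ancestors: {f0d0078}.
The only common ancestor is f0d0078, so it is the merge base.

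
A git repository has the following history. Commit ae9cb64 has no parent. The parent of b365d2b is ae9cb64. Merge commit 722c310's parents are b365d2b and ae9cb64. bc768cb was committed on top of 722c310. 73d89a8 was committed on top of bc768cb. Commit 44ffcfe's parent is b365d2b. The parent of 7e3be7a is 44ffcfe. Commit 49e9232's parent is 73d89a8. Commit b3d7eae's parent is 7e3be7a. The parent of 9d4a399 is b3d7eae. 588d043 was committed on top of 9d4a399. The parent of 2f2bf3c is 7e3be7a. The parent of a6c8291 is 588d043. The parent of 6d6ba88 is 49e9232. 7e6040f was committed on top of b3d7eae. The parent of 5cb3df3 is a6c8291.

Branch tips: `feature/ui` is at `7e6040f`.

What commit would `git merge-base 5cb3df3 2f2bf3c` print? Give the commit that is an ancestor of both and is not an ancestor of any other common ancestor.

Ancestors of 5cb3df3: {44ffcfe, 588d043, 5cb3df3, 7e3be7a, 9d4a399, a6c8291, ae9cb64, b365d2b, b3d7eae}.
Ancestors of 2f2bf3c: {2f2bf3c, 44ffcfe, 7e3be7a, ae9cb64, b365d2b}.
Common ancestors: {44ffcfe, 7e3be7a, ae9cb64, b365d2b}.
Among these, 7e3be7a is not an ancestor of any other common ancestor — it is the merge base.

7e3be7a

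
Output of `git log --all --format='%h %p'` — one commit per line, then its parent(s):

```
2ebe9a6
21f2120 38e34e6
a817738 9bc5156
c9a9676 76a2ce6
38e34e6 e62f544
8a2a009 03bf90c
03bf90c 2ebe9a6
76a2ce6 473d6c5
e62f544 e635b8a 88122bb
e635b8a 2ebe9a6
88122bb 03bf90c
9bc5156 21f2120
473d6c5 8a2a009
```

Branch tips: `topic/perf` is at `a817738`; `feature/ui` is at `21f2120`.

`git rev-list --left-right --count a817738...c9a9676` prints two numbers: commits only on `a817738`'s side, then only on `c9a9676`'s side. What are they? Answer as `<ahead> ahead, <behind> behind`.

7 ahead, 4 behind

Reachable from a817738: {03bf90c, 21f2120, 2ebe9a6, 38e34e6, 88122bb, 9bc5156, a817738, e62f544, e635b8a}.
Reachable from c9a9676: {03bf90c, 2ebe9a6, 473d6c5, 76a2ce6, 8a2a009, c9a9676}.
Only in a817738's history (ahead): {21f2120, 38e34e6, 88122bb, 9bc5156, a817738, e62f544, e635b8a} — 7.
Only in c9a9676's history (behind): {473d6c5, 76a2ce6, 8a2a009, c9a9676} — 4.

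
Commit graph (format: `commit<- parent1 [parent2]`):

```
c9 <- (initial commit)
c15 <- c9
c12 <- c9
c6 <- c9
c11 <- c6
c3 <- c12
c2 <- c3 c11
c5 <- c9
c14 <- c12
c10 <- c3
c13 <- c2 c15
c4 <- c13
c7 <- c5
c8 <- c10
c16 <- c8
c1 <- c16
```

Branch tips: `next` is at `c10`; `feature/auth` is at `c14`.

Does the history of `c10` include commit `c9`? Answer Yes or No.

Ancestors of c10 (commits reachable by following parents): {c10, c12, c3, c9}.
c9 is in that set, so it is an ancestor of c10.

Yes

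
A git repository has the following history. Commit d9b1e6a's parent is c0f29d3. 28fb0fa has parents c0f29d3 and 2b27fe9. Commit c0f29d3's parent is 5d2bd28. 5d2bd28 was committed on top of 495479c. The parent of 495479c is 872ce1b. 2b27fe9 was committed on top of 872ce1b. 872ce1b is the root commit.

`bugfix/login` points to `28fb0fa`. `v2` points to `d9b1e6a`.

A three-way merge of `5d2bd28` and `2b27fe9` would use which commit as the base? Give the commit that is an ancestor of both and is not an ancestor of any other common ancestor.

872ce1b

Ancestors of 5d2bd28: {495479c, 5d2bd28, 872ce1b}.
Ancestors of 2b27fe9: {2b27fe9, 872ce1b}.
Common ancestors: {872ce1b}.
The only common ancestor is 872ce1b, so it is the merge base.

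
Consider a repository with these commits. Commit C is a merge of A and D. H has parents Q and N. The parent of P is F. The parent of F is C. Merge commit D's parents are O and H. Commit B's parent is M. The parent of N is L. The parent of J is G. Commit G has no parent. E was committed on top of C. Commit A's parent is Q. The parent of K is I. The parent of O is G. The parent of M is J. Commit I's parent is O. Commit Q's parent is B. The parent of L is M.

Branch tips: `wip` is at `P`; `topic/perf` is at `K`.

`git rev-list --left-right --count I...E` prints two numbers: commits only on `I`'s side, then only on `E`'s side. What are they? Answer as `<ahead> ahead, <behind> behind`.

Reachable from I: {G, I, O}.
Reachable from E: {A, B, C, D, E, G, H, J, L, M, N, O, Q}.
Only in I's history (ahead): {I} — 1.
Only in E's history (behind): {A, B, C, D, E, H, J, L, M, N, Q} — 11.

1 ahead, 11 behind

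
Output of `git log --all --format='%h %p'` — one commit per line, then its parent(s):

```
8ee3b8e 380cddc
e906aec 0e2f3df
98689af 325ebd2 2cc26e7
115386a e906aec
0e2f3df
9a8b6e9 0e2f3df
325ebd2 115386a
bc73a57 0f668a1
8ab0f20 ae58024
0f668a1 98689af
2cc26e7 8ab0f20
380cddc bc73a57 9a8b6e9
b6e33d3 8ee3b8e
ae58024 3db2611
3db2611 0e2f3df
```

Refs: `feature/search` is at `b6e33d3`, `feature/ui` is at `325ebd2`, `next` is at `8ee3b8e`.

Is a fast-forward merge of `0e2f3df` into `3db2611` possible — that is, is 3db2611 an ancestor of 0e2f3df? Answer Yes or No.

No

A fast-forward from 3db2611 to 0e2f3df is possible iff 3db2611 is an ancestor of 0e2f3df.
Ancestors of 0e2f3df: {0e2f3df}.
3db2611 is not among them, so fast-forward is not possible.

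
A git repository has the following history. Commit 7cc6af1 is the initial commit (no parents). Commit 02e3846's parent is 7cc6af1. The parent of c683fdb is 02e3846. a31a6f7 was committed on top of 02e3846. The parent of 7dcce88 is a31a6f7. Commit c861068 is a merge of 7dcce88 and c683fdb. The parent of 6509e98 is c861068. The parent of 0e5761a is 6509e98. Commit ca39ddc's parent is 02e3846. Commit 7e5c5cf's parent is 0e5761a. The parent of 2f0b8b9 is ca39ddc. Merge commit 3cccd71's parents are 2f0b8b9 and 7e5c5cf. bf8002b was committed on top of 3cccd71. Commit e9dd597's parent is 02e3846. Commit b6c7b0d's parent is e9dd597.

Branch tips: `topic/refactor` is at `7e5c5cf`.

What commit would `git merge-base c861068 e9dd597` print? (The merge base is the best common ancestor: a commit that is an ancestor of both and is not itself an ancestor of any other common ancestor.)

Ancestors of c861068: {02e3846, 7cc6af1, 7dcce88, a31a6f7, c683fdb, c861068}.
Ancestors of e9dd597: {02e3846, 7cc6af1, e9dd597}.
Common ancestors: {02e3846, 7cc6af1}.
Among these, 02e3846 is not an ancestor of any other common ancestor — it is the merge base.

02e3846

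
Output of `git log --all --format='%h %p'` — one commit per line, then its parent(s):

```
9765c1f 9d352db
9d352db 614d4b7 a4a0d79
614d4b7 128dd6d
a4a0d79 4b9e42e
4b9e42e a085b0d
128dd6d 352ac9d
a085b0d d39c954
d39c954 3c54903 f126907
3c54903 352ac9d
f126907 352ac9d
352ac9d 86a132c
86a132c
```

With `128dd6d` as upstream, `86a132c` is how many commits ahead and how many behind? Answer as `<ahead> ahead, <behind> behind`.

Reachable from 86a132c: {86a132c}.
Reachable from 128dd6d: {128dd6d, 352ac9d, 86a132c}.
Only in 86a132c's history (ahead): {} — 0.
Only in 128dd6d's history (behind): {128dd6d, 352ac9d} — 2.

0 ahead, 2 behind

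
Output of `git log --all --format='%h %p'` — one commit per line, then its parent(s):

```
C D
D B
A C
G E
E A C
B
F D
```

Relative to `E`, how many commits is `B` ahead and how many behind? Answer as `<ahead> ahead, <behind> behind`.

Reachable from B: {B}.
Reachable from E: {A, B, C, D, E}.
Only in B's history (ahead): {} — 0.
Only in E's history (behind): {A, C, D, E} — 4.

0 ahead, 4 behind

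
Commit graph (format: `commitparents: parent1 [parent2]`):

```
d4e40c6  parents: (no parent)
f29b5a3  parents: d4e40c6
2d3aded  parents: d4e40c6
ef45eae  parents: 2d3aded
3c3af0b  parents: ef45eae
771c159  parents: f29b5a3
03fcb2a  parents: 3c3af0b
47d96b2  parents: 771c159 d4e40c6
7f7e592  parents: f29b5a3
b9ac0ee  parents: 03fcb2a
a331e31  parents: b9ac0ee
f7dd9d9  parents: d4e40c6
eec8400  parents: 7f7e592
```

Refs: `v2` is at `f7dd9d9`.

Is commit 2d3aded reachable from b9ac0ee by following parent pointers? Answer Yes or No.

Yes

Ancestors of b9ac0ee (commits reachable by following parents): {03fcb2a, 2d3aded, 3c3af0b, b9ac0ee, d4e40c6, ef45eae}.
2d3aded is in that set, so it is an ancestor of b9ac0ee.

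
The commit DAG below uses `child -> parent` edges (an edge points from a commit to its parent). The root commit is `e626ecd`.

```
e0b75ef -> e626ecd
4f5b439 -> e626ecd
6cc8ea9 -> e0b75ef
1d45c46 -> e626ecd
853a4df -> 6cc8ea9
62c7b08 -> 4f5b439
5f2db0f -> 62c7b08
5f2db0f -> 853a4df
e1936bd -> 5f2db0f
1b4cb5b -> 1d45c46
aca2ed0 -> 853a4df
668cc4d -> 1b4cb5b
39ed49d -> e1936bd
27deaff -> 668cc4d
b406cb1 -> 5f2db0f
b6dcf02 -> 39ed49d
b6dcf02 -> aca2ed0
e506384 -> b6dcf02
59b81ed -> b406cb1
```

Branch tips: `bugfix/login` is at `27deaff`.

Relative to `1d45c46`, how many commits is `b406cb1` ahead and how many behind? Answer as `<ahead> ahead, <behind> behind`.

7 ahead, 1 behind

Reachable from b406cb1: {4f5b439, 5f2db0f, 62c7b08, 6cc8ea9, 853a4df, b406cb1, e0b75ef, e626ecd}.
Reachable from 1d45c46: {1d45c46, e626ecd}.
Only in b406cb1's history (ahead): {4f5b439, 5f2db0f, 62c7b08, 6cc8ea9, 853a4df, b406cb1, e0b75ef} — 7.
Only in 1d45c46's history (behind): {1d45c46} — 1.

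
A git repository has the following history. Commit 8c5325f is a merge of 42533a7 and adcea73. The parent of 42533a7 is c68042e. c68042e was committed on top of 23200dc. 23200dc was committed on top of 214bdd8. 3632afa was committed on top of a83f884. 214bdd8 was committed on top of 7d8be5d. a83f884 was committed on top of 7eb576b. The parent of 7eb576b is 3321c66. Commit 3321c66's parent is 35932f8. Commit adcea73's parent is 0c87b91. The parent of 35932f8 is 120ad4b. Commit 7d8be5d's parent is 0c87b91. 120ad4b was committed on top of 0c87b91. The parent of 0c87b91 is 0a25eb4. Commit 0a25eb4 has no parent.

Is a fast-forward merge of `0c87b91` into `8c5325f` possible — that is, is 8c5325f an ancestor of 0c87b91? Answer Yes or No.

No

A fast-forward from 8c5325f to 0c87b91 is possible iff 8c5325f is an ancestor of 0c87b91.
Ancestors of 0c87b91: {0a25eb4, 0c87b91}.
8c5325f is not among them, so fast-forward is not possible.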